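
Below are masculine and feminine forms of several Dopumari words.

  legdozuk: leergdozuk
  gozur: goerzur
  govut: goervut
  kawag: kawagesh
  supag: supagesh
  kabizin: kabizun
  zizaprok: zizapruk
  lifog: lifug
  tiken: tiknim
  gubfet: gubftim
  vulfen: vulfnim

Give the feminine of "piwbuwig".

piwbuwug

legdozuk and zizaprok both end in -k yet inflect differently (leergdozuk, zizapruk), so the final letter is not what conditions the rule; the last vowel is.
"piwbuwig" has last vowel 'i'. The one such stem in the data (kabizin → kabizun) changes the last vowel to 'u' (as do zizaprok, lifog), so the same rule applies.
So piwbuwig → piwbuwug.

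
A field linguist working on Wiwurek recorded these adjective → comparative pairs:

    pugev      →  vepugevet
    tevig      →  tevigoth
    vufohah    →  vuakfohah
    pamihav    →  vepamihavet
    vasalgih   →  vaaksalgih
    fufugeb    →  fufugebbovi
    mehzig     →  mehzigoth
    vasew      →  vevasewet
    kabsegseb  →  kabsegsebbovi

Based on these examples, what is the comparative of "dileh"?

diakleh

vasalgih and mehzig both have last vowel 'i' yet inflect differently (vaaksalgih, mehzigoth), so the last vowel is not what conditions the rule; the final letter is.
"dileh" ends in -h. The stems ending in -h (vufohah → vuakfohah, vasalgih → vaaksalgih) insert -ak- after the first vowel.
The other patterns: stems ending in -b double the final consonant and add -ovi; stems ending in -g add -oth; stems ending in -v or -w add ve- … -et around the stem.
So dileh → diakleh.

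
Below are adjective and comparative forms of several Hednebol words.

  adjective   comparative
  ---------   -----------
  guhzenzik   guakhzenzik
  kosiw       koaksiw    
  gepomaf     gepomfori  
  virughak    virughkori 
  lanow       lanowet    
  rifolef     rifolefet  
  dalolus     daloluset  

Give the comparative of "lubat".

guhzenzik and virughak both end in -k yet inflect differently (guakhzenzik, virughkori), so the final letter is not what conditions the rule; the last vowel is.
"lubat" has last vowel 'a'. The stems whose last vowel is 'a' (gepomaf → gepomfori, virughak → virughkori) delete the last vowel and add -ori.
The other patterns: stems whose last vowel is 'i' insert -ak- after the first vowel; stems whose last vowel is 'e', 'o' or 'u' add -et.
So lubat → lubtori.

lubtori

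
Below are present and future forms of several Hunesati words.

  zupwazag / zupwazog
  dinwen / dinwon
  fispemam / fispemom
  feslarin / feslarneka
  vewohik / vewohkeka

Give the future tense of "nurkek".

nurkok

"nurkek" has last vowel 'e'. The one such stem in the data (dinwen → dinwon) changes the last vowel to 'o' (as do fispemam, zupwazag), so the same rule applies.
The other pattern: stems whose last vowel is 'i' delete the last vowel and add -eka.
So nurkek → nurkok.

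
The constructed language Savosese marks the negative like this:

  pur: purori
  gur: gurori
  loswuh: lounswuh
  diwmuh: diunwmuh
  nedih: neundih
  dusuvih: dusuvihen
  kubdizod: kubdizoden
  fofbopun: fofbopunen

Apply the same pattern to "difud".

loswuh and dusuvih both end in -h yet inflect differently (lounswuh, dusuvihen), so the final letter is not what conditions the rule; the number of vowels is.
"difud" has 2 vowels. The stems with 2 vowels (loswuh → lounswuh, diwmuh → diunwmuh, nedih → neundih) insert -un- after the first vowel.
The other patterns: stems with 1 vowel add -ori; stems with 3 vowels add -en.
So difud → diunfud.

diunfud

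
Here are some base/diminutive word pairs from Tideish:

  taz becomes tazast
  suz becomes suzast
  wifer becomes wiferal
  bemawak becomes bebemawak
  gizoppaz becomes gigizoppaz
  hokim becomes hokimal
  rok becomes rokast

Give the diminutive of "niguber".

niniguber

"niguber" has 3 vowels. The stems with 3 vowels (bemawak → bebemawak, gizoppaz → gigizoppaz) repeat the first consonant+vowel as a prefix.
The other patterns: stems with 1 vowel add -ast; stems with 2 vowels add -al.
So niguber → niniguber.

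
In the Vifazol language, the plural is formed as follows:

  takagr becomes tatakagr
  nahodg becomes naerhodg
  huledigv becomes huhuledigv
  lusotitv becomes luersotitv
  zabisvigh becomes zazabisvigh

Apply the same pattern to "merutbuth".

huledigv and lusotitv both end in -v yet inflect differently (huhuledigv, luersotitv), so the final letter is not what conditions the rule; the second-to-last letter is.
"merutbuth" has second-to-last letter 't'. The one such stem in the data (lusotitv → luersotitv) inserts -er- after the first vowel (as does nahodg), so the same rule applies.
The other pattern: stems whose second-to-last letter is 'g' repeat the first consonant+vowel as a prefix.
So merutbuth → meerrutbuth.

meerrutbuth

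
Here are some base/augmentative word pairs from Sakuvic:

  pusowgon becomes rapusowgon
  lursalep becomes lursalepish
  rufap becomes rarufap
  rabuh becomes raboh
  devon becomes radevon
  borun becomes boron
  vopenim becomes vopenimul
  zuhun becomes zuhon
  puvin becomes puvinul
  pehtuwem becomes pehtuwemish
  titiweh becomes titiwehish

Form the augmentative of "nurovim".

nurovimul

"nurovim" has last vowel 'i'. The stems whose last vowel is 'i' (puvin → puvinul, vopenim → vopenimul) add -ul.
The other patterns: stems whose last vowel is 'u' change the last vowel to 'o'; stems whose last vowel is 'e' add -ish; stems whose last vowel is 'a' or 'o' add the prefix ra-.
So nurovim → nurovimul.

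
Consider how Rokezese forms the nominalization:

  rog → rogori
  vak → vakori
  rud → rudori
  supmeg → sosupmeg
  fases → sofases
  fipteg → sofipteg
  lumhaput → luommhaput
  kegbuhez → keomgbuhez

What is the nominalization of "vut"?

vutori

rog and supmeg both end in -g yet inflect differently (rogori, sosupmeg), so the final letter is not what conditions the rule; the number of vowels is.
"vut" has 1 vowel. The stems with 1 vowel (rog → rogori, vak → vakori, rud → rudori) add -ori.
The other patterns: stems with 2 vowels add the prefix so-; stems with 3 vowels insert -om- after the first vowel.
So vut → vutori.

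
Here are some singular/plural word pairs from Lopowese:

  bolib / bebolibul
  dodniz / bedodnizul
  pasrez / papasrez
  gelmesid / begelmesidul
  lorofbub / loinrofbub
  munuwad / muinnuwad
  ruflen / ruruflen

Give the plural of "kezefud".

dodniz and pasrez both end in -z yet inflect differently (bedodnizul, papasrez), so the final letter is not what conditions the rule; the last vowel is.
"kezefud" has last vowel 'u'. The one such stem in the data (lorofbub → loinrofbub) inserts -in- after the first vowel (as does munuwad), so the same rule applies.
The other patterns: stems whose last vowel is 'i' add be- … -ul around the stem; stems whose last vowel is 'e' repeat the first consonant+vowel as a prefix.
So kezefud → keinzefud.

keinzefud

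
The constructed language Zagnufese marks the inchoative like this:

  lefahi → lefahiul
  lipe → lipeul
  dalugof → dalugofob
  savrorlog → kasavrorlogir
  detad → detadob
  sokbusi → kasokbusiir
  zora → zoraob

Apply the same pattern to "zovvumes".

lefahi and sokbusi both end in -i yet inflect differently (lefahiul, kasokbusiir), so the final letter is not what conditions the rule; the first letter is.
"zovvumes" begins with z-. The one such stem in the data (zora → zoraob) adds -ob, so the same rule applies.
The other patterns: stems beginning with l- add -ul; stems beginning with s- add ka- … -ir around the stem.
So zovvumes → zovvumesob.

zovvumesob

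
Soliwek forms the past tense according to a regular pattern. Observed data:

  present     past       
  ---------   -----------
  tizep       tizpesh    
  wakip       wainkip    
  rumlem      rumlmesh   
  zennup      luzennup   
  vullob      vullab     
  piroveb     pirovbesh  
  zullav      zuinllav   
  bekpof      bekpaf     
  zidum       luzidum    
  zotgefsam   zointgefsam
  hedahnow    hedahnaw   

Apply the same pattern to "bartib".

bainrtib

tizep and zennup both end in -p yet inflect differently (tizpesh, luzennup), so the final letter is not what conditions the rule; the last vowel is.
"bartib" has last vowel 'i'. The one such stem in the data (wakip → wainkip) inserts -in- after the first vowel (as do zotgefsam, zullav), so the same rule applies.
The other patterns: stems whose last vowel is 'e' delete the last vowel and add -esh; stems whose last vowel is 'u' add the prefix lu-; stems whose last vowel is 'o' change the last vowel to 'a'.
So bartib → bainrtib.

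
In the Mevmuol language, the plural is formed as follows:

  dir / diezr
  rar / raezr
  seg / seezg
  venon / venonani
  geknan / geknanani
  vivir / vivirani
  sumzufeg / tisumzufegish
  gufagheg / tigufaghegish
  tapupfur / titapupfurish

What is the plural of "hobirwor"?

dir and vivir both end in -r yet inflect differently (diezr, vivirani), so the final letter is not what conditions the rule; the number of vowels is.
"hobirwor" has 3 vowels. The stems with 3 vowels (sumzufeg → tisumzufegish, gufagheg → tigufaghegish, tapupfur → titapupfurish) add ti- … -ish around the stem.
So hobirwor → tihobirworish.

tihobirworish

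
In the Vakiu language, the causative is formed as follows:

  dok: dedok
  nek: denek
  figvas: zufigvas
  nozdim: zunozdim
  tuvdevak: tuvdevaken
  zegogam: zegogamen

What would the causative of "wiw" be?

dewiw

dok and tuvdevak both end in -k yet inflect differently (dedok, tuvdevaken), so the final letter is not what conditions the rule; the number of vowels is.
"wiw" has 1 vowel. The stems with 1 vowel (dok → dedok, nek → denek) add the prefix de-.
The other patterns: stems with 2 vowels add the prefix zu-; stems with 3 vowels add -en.
So wiw → dewiw.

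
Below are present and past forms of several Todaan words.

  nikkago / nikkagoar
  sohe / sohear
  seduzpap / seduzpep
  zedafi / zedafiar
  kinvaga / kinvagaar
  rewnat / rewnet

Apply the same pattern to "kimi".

rewnat and kinvaga both have last vowel 'a' yet inflect differently (rewnet, kinvagaar), so the last vowel is not what conditions the rule; whether the stem ends in a vowel or a consonant is.
"kimi" ends in a vowel. The stems ending in a vowel (zedafi → zedafiar, kinvaga → kinvagaar, nikkago → nikkagoar) add -ar.
The other pattern: stems ending in a consonant change the last vowel to 'e'.
So kimi → kimiar.

kimiar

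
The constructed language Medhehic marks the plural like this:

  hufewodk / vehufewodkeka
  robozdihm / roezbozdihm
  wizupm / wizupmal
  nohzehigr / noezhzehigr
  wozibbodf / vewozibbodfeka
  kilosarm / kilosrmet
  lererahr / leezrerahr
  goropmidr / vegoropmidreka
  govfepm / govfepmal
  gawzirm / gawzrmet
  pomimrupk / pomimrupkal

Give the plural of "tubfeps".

tubfepsal

gawzirm and govfepm both end in -m yet inflect differently (gawzrmet, govfepmal), so the final letter is not what conditions the rule; the second-to-last letter is.
"tubfeps" has second-to-last letter 'p'. The stems whose second-to-last letter is 'p' (govfepm → govfepmal, wizupm → wizupmal, pomimrupk → pomimrupkal) add -al.
So tubfeps → tubfepsal.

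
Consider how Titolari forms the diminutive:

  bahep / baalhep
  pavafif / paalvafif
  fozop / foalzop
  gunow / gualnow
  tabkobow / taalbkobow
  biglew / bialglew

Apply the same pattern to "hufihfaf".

hualfihfaf

Every pair shown (bahep → baalhep, pavafif → paalvafif, fozop → foalzop, …) follows the same rule: insert -al- after the first vowel.
So hufihfaf → hualfihfaf.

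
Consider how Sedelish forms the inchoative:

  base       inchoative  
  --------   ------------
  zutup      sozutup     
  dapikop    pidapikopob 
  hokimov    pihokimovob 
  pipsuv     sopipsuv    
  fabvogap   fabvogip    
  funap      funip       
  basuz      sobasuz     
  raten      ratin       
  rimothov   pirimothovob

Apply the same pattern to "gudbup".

sogudbup

"gudbup" has last vowel 'u'. The stems whose last vowel is 'u' (zutup → sozutup, pipsuv → sopipsuv, basuz → sobasuz) add the prefix so-.
The other patterns: stems whose last vowel is 'o' add pi- … -ob around the stem; stems whose last vowel is 'a' or 'e' change the last vowel to 'i'.
So gudbup → sogudbup.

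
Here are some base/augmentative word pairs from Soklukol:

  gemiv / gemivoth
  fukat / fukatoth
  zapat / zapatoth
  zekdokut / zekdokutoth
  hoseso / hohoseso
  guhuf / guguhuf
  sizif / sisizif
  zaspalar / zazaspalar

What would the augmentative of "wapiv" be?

wapivoth

zekdokut and guhuf both have last vowel 'u' yet inflect differently (zekdokutoth, guguhuf), so the last vowel is not what conditions the rule; the final letter is.
"wapiv" ends in -v. The one such stem in the data (gemiv → gemivoth) adds -oth, so the same rule applies.
So wapiv → wapivoth.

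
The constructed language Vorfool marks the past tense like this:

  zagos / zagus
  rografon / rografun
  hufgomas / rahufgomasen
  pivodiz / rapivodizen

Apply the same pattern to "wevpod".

"wevpod" has last vowel 'o'. The stems whose last vowel is 'o' (zagos → zagus, rografon → rografun) change the last vowel to 'u'.
So wevpod → wevpud.

wevpud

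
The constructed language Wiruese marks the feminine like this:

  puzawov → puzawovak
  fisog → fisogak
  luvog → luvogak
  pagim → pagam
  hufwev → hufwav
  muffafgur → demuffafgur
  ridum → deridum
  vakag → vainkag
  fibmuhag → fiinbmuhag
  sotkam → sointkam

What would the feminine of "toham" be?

puzawov and hufwev both end in -v yet inflect differently (puzawovak, hufwav), so the final letter is not what conditions the rule; the last vowel is.
"toham" has last vowel 'a'. The stems whose last vowel is 'a' (vakag → vainkag, fibmuhag → fiinbmuhag, sotkam → sointkam) insert -in- after the first vowel.
So toham → toinham.

toinham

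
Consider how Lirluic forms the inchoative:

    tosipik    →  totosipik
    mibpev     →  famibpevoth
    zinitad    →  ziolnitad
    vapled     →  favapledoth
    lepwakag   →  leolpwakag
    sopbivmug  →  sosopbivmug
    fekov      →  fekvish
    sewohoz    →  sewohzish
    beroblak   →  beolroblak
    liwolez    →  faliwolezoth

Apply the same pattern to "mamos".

mamsish

fekov and mibpev both end in -v yet inflect differently (fekvish, famibpevoth), so the final letter is not what conditions the rule; the last vowel is.
"mamos" has last vowel 'o'. The stems whose last vowel is 'o' (fekov → fekvish, sewohoz → sewohzish) delete the last vowel and add -ish.
So mamos → mamsish.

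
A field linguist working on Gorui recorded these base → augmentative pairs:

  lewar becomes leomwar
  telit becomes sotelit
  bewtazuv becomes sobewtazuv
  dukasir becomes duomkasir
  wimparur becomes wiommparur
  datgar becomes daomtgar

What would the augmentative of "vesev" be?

sovesev

"vesev" ends in -v. The one such stem in the data (bewtazuv → sobewtazuv) adds the prefix so-, so the same rule applies.
The other pattern: stems ending in -r insert -om- after the first vowel.
So vesev → sovesev.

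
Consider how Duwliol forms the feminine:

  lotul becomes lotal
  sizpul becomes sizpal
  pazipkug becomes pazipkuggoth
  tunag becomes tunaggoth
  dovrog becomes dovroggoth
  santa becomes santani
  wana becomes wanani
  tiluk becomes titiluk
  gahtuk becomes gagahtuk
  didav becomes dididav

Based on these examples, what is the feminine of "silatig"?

lotul and pazipkug both have last vowel 'u' yet inflect differently (lotal, pazipkuggoth), so the last vowel is not what conditions the rule; the final letter is.
"silatig" ends in -g. The stems ending in -g (pazipkug → pazipkuggoth, tunag → tunaggoth, dovrog → dovroggoth) double the final consonant and add -oth.
So silatig → silatiggoth.

silatiggoth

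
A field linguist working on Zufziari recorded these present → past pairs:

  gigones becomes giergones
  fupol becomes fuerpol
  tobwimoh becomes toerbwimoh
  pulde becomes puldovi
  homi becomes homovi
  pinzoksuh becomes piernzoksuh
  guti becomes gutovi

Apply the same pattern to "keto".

pulde and gigones both have last vowel 'e' yet inflect differently (puldovi, giergones), so the last vowel is not what conditions the rule; whether the stem ends in a vowel or a consonant is.
"keto" ends in a vowel. The stems ending in a vowel (pulde → puldovi, homi → homovi, guti → gutovi) drop the final letter and add -ovi.
So keto → ketovi.

ketovi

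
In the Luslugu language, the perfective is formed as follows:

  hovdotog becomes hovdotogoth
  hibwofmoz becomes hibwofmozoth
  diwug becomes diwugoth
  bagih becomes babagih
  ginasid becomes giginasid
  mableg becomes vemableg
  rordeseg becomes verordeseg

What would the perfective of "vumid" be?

hovdotog and mableg both end in -g yet inflect differently (hovdotogoth, vemableg), so the final letter is not what conditions the rule; the last vowel is.
"vumid" has last vowel 'i'. The stems whose last vowel is 'i' (bagih → babagih, ginasid → giginasid) repeat the first consonant+vowel as a prefix.
The other patterns: stems whose last vowel is 'o' or 'u' add -oth; stems whose last vowel is 'e' add the prefix ve-.
So vumid → vuvumid.

vuvumid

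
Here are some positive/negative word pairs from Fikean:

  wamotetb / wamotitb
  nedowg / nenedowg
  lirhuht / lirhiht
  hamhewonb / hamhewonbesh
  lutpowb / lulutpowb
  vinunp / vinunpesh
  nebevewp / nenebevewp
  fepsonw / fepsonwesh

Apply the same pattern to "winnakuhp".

winnakihp

lutpowb and hamhewonb both end in -b yet inflect differently (lulutpowb, hamhewonbesh), so the final letter is not what conditions the rule; the second-to-last letter is.
"winnakuhp" has second-to-last letter 'h'. The one such stem in the data (lirhuht → lirhiht) changes the last vowel to 'i' (as does wamotetb), so the same rule applies.
The other patterns: stems whose second-to-last letter is 'w' repeat the first consonant+vowel as a prefix; stems whose second-to-last letter is 'n' add -esh.
So winnakuhp → winnakihp.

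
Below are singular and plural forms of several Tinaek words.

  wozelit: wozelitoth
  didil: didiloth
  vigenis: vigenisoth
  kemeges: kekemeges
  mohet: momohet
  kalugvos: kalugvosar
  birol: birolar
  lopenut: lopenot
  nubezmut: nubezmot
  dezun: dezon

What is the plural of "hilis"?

hilisoth

vigenis and kemeges both end in -s yet inflect differently (vigenisoth, kekemeges), so the final letter is not what conditions the rule; the last vowel is.
"hilis" has last vowel 'i'. The stems whose last vowel is 'i' (wozelit → wozelitoth, didil → didiloth, vigenis → vigenisoth) add -oth.
So hilis → hilisoth.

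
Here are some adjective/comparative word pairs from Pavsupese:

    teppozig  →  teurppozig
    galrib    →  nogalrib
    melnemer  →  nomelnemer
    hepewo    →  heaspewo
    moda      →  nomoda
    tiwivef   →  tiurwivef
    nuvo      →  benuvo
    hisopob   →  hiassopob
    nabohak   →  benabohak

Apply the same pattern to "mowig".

nomowig

hepewo and nuvo both end in -o yet inflect differently (heaspewo, benuvo), so the final letter is not what conditions the rule; the first letter is.
"mowig" begins with m-. The stems beginning with m- (melnemer → nomelnemer, moda → nomoda) add the prefix no-.
The other patterns: stems beginning with t- insert -ur- after the first vowel; stems beginning with h- insert -as- after the first vowel; stems beginning with n- add the prefix be-.
So mowig → nomowig.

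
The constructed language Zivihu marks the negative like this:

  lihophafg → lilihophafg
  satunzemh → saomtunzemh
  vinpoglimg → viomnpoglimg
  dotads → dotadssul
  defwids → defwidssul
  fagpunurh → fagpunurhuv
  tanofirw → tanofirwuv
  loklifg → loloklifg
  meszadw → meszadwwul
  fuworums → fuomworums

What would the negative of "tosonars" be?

tosonarsuv

fuworums and dotads both end in -s yet inflect differently (fuomworums, dotadssul), so the final letter is not what conditions the rule; the second-to-last letter is.
"tosonars" has second-to-last letter 'r'. The stems whose second-to-last letter is 'r' (tanofirw → tanofirwuv, fagpunurh → fagpunurhuv) add -uv.
So tosonars → tosonarsuv.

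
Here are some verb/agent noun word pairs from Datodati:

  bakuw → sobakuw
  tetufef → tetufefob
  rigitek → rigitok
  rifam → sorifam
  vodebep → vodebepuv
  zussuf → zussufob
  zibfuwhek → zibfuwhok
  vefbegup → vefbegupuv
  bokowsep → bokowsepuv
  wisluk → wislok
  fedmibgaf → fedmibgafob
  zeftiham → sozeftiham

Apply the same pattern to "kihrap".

kihrapuv

rigitek and tetufef both have last vowel 'e' yet inflect differently (rigitok, tetufefob), so the last vowel is not what conditions the rule; the final letter is.
"kihrap" ends in -p. The stems ending in -p (vodebep → vodebepuv, bokowsep → bokowsepuv, vefbegup → vefbegupuv) add -uv.
The other patterns: stems ending in -k change the last vowel to 'o'; stems ending in -f add -ob; stems ending in -m or -w add the prefix so-.
So kihrap → kihrapuv.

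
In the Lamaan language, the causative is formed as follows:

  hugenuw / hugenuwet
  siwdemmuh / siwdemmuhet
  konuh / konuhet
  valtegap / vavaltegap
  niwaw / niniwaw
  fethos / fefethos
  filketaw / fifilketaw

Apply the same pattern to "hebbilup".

"hebbilup" has last vowel 'u'. The stems whose last vowel is 'u' (hugenuw → hugenuwet, siwdemmuh → siwdemmuhet, konuh → konuhet) add -et.
The other pattern: stems whose last vowel is 'a' or 'o' repeat the first consonant+vowel as a prefix.
So hebbilup → hebbilupet.

hebbilupet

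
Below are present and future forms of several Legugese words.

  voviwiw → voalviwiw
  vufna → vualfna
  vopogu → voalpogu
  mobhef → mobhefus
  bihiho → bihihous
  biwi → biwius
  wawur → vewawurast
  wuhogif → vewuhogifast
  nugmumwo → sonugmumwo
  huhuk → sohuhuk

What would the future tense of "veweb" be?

mobhef and wuhogif both end in -f yet inflect differently (mobhefus, vewuhogifast), so the final letter is not what conditions the rule; the first letter is.
"veweb" begins with v-. The stems beginning with v- (voviwiw → voalviwiw, vufna → vualfna, vopogu → voalpogu) insert -al- after the first vowel.
The other patterns: stems beginning with b- or m- add -us; stems beginning with w- add ve- … -ast around the stem; stems beginning with h- or n- add the prefix so-.
So veweb → vealweb.

vealweb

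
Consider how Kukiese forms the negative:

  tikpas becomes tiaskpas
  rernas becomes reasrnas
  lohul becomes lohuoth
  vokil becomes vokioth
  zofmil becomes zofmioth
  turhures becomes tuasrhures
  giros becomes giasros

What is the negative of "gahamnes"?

vokil and giros both have 2 vowels yet inflect differently (vokioth, giasros), so the number of vowels is not what conditions the rule; the final letter is.
"gahamnes" ends in -s. The stems ending in -s (giros → giasros, rernas → reasrnas, turhures → tuasrhures) insert -as- after the first vowel.
So gahamnes → gaashamnes.

gaashamnes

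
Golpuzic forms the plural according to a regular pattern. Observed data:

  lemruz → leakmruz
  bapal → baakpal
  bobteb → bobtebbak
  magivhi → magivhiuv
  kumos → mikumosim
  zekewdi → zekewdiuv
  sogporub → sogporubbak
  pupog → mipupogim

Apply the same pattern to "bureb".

lemruz and sogporub both have last vowel 'u' yet inflect differently (leakmruz, sogporubbak), so the last vowel is not what conditions the rule; the final letter is.
"bureb" ends in -b. The stems ending in -b (bobteb → bobtebbak, sogporub → sogporubbak) double the final consonant and add -ak.
The other patterns: stems ending in -l or -z insert -ak- after the first vowel; stems ending in -i add -uv; stems ending in -g or -s add mi- … -im around the stem.
So bureb → burebbak.

burebbak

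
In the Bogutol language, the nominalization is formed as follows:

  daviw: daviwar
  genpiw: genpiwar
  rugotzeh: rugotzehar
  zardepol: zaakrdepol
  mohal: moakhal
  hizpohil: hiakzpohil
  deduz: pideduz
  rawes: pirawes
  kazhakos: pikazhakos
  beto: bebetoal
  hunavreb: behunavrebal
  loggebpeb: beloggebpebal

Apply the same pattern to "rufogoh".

daviw and hizpohil both have last vowel 'i' yet inflect differently (daviwar, hiakzpohil), so the last vowel is not what conditions the rule; the final letter is.
"rufogoh" ends in -h. The one such stem in the data (rugotzeh → rugotzehar) adds -ar, so the same rule applies.
So rufogoh → rufogohar.

rufogohar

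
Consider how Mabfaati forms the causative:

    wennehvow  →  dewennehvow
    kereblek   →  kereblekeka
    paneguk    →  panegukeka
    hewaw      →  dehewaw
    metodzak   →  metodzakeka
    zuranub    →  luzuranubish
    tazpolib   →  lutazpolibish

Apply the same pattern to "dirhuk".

hewaw and metodzak both have last vowel 'a' yet inflect differently (dehewaw, metodzakeka), so the last vowel is not what conditions the rule; the final letter is.
"dirhuk" ends in -k. The stems ending in -k (kereblek → kereblekeka, paneguk → panegukeka, metodzak → metodzakeka) add -eka.
So dirhuk → dirhukeka.

dirhukeka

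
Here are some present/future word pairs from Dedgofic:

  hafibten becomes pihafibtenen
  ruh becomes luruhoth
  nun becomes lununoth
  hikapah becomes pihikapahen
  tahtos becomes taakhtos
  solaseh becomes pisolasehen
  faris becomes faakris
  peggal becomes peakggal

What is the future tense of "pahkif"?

nun and hafibten both end in -n yet inflect differently (lununoth, pihafibtenen), so the final letter is not what conditions the rule; the number of vowels is.
"pahkif" has 2 vowels. The stems with 2 vowels (faris → faakris, peggal → peakggal, tahtos → taakhtos) insert -ak- after the first vowel.
So pahkif → paakhkif.

paakhkif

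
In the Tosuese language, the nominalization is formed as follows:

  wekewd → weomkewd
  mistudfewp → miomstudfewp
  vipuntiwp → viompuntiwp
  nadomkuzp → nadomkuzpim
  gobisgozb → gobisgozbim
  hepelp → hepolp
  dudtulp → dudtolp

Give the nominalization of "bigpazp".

bigpazpim

"bigpazp" has second-to-last letter 'z'. The stems whose second-to-last letter is 'z' (nadomkuzp → nadomkuzpim, gobisgozb → gobisgozbim) add -im.
The other patterns: stems whose second-to-last letter is 'w' insert -om- after the first vowel; stems whose second-to-last letter is 'l' change the last vowel to 'o'.
So bigpazp → bigpazpim.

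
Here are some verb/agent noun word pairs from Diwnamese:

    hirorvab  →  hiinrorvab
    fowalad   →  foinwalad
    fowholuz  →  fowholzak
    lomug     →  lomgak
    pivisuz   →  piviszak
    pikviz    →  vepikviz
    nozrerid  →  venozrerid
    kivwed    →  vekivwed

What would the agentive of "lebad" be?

leinbad

fowholuz and pikviz both end in -z yet inflect differently (fowholzak, vepikviz), so the final letter is not what conditions the rule; the last vowel is.
"lebad" has last vowel 'a'. The stems whose last vowel is 'a' (hirorvab → hiinrorvab, fowalad → foinwalad) insert -in- after the first vowel.
The other patterns: stems whose last vowel is 'u' delete the last vowel and add -ak; stems whose last vowel is 'e' or 'i' add the prefix ve-.
So lebad → leinbad.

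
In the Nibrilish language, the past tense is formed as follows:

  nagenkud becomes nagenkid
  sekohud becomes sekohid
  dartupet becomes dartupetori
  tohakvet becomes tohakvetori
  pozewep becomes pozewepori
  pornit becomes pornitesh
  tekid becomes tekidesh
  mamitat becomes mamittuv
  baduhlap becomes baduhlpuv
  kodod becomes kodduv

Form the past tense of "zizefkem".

zizefkemori

dartupet and pornit both end in -t yet inflect differently (dartupetori, pornitesh), so the final letter is not what conditions the rule; the last vowel is.
"zizefkem" has last vowel 'e'. The stems whose last vowel is 'e' (dartupet → dartupetori, tohakvet → tohakvetori, pozewep → pozewepori) add -ori.
So zizefkem → zizefkemori.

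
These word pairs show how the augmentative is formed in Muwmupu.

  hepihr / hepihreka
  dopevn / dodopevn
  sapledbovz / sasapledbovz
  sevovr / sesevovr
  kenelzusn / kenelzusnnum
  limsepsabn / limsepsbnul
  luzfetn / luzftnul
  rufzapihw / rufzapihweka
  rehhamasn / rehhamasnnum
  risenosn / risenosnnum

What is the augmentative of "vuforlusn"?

vuforlusnnum

hepihr and sevovr both end in -r yet inflect differently (hepihreka, sesevovr), so the final letter is not what conditions the rule; the second-to-last letter is.
"vuforlusn" has second-to-last letter 's'. The stems whose second-to-last letter is 's' (rehhamasn → rehhamasnnum, risenosn → risenosnnum, kenelzusn → kenelzusnnum) double the final consonant and add -um.
The other patterns: stems whose second-to-last letter is 'h' add -eka; stems whose second-to-last letter is 'v' repeat the first consonant+vowel as a prefix; stems whose second-to-last letter is 'b' or 't' delete the last vowel and add -ul.
So vuforlusn → vuforlusnnum.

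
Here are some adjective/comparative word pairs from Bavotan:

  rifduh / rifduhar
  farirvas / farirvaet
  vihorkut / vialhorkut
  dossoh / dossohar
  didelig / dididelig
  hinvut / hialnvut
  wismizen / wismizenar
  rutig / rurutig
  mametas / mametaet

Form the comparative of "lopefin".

vihorkut and rifduh both have last vowel 'u' yet inflect differently (vialhorkut, rifduhar), so the last vowel is not what conditions the rule; the final letter is.
"lopefin" ends in -n. The one such stem in the data (wismizen → wismizenar) adds -ar, so the same rule applies.
The other patterns: stems ending in -g repeat the first consonant+vowel as a prefix; stems ending in -s drop the final letter and add -et; stems ending in -t insert -al- after the first vowel.
So lopefin → lopefinar.

lopefinar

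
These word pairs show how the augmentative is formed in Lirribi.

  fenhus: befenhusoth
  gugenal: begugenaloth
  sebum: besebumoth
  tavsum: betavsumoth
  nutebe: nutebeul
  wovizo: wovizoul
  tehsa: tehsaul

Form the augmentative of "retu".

gugenal and tehsa both have last vowel 'a' yet inflect differently (begugenaloth, tehsaul), so the last vowel is not what conditions the rule; whether the stem ends in a vowel or a consonant is.
"retu" ends in a vowel. The stems ending in a vowel (nutebe → nutebeul, wovizo → wovizoul, tehsa → tehsaul) add -ul.
So retu → retuul.

retuul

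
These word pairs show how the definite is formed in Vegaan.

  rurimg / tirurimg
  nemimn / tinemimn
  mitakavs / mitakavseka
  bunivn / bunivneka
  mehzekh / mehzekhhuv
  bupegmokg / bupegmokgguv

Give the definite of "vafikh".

"vafikh" has second-to-last letter 'k'. The stems whose second-to-last letter is 'k' (mehzekh → mehzekhhuv, bupegmokg → bupegmokgguv) double the final consonant and add -uv.
So vafikh → vafikhhuv.

vafikhhuv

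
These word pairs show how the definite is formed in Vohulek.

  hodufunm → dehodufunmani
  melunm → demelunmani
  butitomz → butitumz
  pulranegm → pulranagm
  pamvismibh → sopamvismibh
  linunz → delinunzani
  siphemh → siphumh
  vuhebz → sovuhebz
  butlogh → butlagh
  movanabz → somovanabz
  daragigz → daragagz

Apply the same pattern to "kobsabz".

sokobsabz

linunz and butitomz both end in -z yet inflect differently (delinunzani, butitumz), so the final letter is not what conditions the rule; the second-to-last letter is.
"kobsabz" has second-to-last letter 'b'. The stems whose second-to-last letter is 'b' (vuhebz → sovuhebz, movanabz → somovanabz, pamvismibh → sopamvismibh) add the prefix so-.
So kobsabz → sokobsabz.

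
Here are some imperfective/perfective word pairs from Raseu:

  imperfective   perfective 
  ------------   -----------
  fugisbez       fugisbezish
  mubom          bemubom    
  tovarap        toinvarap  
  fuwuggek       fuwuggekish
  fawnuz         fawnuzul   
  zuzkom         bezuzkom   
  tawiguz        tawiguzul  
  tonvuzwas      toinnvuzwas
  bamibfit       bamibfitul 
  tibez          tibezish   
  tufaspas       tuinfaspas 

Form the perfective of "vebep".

tibez and tawiguz both end in -z yet inflect differently (tibezish, tawiguzul), so the final letter is not what conditions the rule; the last vowel is.
"vebep" has last vowel 'e'. The stems whose last vowel is 'e' (tibez → tibezish, fuwuggek → fuwuggekish, fugisbez → fugisbezish) add -ish.
The other patterns: stems whose last vowel is 'a' insert -in- after the first vowel; stems whose last vowel is 'o' add the prefix be-; stems whose last vowel is 'i' or 'u' add -ul.
So vebep → vebepish.

vebepish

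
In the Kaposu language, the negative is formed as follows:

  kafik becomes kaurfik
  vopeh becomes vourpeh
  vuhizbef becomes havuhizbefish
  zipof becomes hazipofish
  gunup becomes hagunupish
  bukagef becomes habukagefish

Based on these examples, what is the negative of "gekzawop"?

hagekzawopish

"gekzawop" ends in -p. The one such stem in the data (gunup → hagunupish) adds ha- … -ish around the stem, so the same rule applies.
So gekzawop → hagekzawopish.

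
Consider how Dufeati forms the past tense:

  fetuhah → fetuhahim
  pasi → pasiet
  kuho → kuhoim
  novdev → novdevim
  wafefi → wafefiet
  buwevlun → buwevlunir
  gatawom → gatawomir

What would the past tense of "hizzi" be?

gatawom and kuho both have last vowel 'o' yet inflect differently (gatawomir, kuhoim), so the last vowel is not what conditions the rule; the final letter is.
"hizzi" ends in -i. The stems ending in -i (pasi → pasiet, wafefi → wafefiet) add -et.
So hizzi → hizziet.

hizziet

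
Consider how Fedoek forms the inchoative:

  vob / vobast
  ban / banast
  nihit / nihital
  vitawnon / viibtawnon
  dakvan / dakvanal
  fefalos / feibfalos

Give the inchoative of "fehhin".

ban and dakvan both end in -n yet inflect differently (banast, dakvanal), so the final letter is not what conditions the rule; the number of vowels is.
"fehhin" has 2 vowels. The stems with 2 vowels (dakvan → dakvanal, nihit → nihital) add -al.
The other patterns: stems with 1 vowel add -ast; stems with 3 vowels insert -ib- after the first vowel.
So fehhin → fehhinal.

fehhinal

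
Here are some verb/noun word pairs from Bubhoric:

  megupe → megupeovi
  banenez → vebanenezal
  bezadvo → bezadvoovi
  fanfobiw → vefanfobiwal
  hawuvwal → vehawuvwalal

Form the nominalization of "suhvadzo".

megupe and banenez both have last vowel 'e' yet inflect differently (megupeovi, vebanenezal), so the last vowel is not what conditions the rule; whether the stem ends in a vowel or a consonant is.
"suhvadzo" ends in a vowel. The stems ending in a vowel (bezadvo → bezadvoovi, megupe → megupeovi) add -ovi.
The other pattern: stems ending in a consonant add ve- … -al around the stem.
So suhvadzo → suhvadzoovi.

suhvadzoovi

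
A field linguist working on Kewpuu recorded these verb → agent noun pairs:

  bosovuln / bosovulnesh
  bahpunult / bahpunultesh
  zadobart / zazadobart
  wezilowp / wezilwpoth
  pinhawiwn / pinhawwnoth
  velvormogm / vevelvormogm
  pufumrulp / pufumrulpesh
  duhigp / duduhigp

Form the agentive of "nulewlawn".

nulewlwnoth

"nulewlawn" has second-to-last letter 'w'. The stems whose second-to-last letter is 'w' (wezilowp → wezilwpoth, pinhawiwn → pinhawwnoth) delete the last vowel and add -oth.
So nulewlawn → nulewlwnoth.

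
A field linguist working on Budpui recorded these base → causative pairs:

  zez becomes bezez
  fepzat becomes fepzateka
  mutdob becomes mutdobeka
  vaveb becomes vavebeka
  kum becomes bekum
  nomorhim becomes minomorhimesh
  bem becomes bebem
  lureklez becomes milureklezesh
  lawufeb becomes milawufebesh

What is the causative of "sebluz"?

sebluzeka

"sebluz" has 2 vowels. The stems with 2 vowels (fepzat → fepzateka, vaveb → vavebeka, mutdob → mutdobeka) add -eka.
The other patterns: stems with 1 vowel add the prefix be-; stems with 3 vowels add mi- … -esh around the stem.
So sebluz → sebluzeka.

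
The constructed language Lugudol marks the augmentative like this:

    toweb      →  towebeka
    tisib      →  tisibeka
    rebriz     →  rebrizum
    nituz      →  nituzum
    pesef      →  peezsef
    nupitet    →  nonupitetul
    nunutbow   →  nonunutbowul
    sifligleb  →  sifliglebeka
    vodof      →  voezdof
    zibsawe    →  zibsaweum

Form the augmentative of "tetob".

tetobeka

nupitet and toweb both have last vowel 'e' yet inflect differently (nonupitetul, towebeka), so the last vowel is not what conditions the rule; the final letter is.
"tetob" ends in -b. The stems ending in -b (toweb → towebeka, sifligleb → sifliglebeka, tisib → tisibeka) add -eka.
So tetob → tetobeka.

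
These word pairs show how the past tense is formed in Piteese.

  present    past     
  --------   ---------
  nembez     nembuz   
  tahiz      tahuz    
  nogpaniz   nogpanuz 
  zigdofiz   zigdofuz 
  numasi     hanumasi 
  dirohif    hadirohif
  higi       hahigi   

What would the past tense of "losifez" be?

losifuz

tahiz and numasi both have last vowel 'i' yet inflect differently (tahuz, hanumasi), so the last vowel is not what conditions the rule; the final letter is.
"losifez" ends in -z. The stems ending in -z (nembez → nembuz, tahiz → tahuz, nogpaniz → nogpanuz) change the last vowel to 'u'.
So losifez → losifuz.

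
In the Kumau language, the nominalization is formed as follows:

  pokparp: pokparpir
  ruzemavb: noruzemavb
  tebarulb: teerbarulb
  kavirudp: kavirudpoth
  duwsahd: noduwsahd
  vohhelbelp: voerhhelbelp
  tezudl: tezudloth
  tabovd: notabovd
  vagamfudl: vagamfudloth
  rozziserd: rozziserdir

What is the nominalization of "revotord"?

revotordir

vohhelbelp and pokparp both end in -p yet inflect differently (voerhhelbelp, pokparpir), so the final letter is not what conditions the rule; the second-to-last letter is.
"revotord" has second-to-last letter 'r'. The stems whose second-to-last letter is 'r' (pokparp → pokparpir, rozziserd → rozziserdir) add -ir.
So revotord → revotordir.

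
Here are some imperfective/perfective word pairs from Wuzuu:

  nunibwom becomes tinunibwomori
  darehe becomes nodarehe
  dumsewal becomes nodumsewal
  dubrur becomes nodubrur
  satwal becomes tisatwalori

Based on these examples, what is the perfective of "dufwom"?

nodufwom

"dufwom" begins with d-. The stems beginning with d- (dubrur → nodubrur, dumsewal → nodumsewal, darehe → nodarehe) add the prefix no-.
So dufwom → nodufwom.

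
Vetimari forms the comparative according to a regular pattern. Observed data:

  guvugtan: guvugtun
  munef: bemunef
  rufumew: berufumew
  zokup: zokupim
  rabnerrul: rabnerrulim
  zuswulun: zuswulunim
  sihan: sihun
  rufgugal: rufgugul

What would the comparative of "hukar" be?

zuswulun and guvugtan both end in -n yet inflect differently (zuswulunim, guvugtun), so the final letter is not what conditions the rule; the last vowel is.
"hukar" has last vowel 'a'. The stems whose last vowel is 'a' (guvugtan → guvugtun, rufgugal → rufgugul, sihan → sihun) change the last vowel to 'u'.
The other patterns: stems whose last vowel is 'u' add -im; stems whose last vowel is 'e' add the prefix be-.
So hukar → hukur.

hukur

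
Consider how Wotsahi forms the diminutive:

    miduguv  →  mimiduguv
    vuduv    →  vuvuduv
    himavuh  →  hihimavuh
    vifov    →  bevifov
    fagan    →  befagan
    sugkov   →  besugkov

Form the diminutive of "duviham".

beduviham

"duviham" has last vowel 'a'. The one such stem in the data (fagan → befagan) adds the prefix be-, so the same rule applies.
So duviham → beduviham.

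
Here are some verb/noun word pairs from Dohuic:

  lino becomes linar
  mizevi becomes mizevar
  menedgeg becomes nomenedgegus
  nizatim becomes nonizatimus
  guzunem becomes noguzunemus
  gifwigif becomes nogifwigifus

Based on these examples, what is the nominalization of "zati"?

zatar

mizevi and nizatim both have last vowel 'i' yet inflect differently (mizevar, nonizatimus), so the last vowel is not what conditions the rule; whether the stem ends in a vowel or a consonant is.
"zati" ends in a vowel. The stems ending in a vowel (lino → linar, mizevi → mizevar) drop the final letter and add -ar.
The other pattern: stems ending in a consonant add no- … -us around the stem.
So zati → zatar.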